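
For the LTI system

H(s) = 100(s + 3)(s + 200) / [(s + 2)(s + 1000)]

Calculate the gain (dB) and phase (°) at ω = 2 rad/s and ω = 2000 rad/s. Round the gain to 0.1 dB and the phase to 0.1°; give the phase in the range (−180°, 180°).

ω = 2: 28.1 dB, -10.9°; ω = 2000: 39.1 dB, 20.8°

At s = jω = j2:
zero (s+3): 3 + j2 → |·| = √(3²+2²) = √13 ≈ 3.6056, ∠ = arctan(2/3) ≈ 33.69°
zero (s+200): 200 + j2 → |·| = √(200²+2²) = √40004 ≈ 200.01, ∠ = arctan(2/200) ≈ 0.57°
pole (s+2): 2 + j2 → |·| = √(2²+2²) = √8 ≈ 2.8284, ∠ = arctan(2/2) ≈ 45.00°
pole (s+1000): 1000 + j2 → |·| = √(1000²+2²) = √1000004 ≈ 1000, ∠ = arctan(2/1000) ≈ 0.11°
|H| = 100 · 721.16 / 2828.4 ≈ 25.497
Gain = 20 log₁₀(25.497) ≈ 28.13 dB
∠H = 34.26° − 45.11° = -10.85°

At s = jω = j2000:
zero (s+3): 3 + j2000 → |·| = √(3²+2000²) = √4000009 ≈ 2000, ∠ = arctan(2000/3) ≈ 89.91°
zero (s+200): 200 + j2000 → |·| = √(200²+2000²) = √4040000 ≈ 2010, ∠ = arctan(2000/200) ≈ 84.29°
pole (s+2): 2 + j2000 → |·| = √(2²+2000²) = √4000004 ≈ 2000, ∠ = arctan(2000/2) ≈ 89.94°
pole (s+1000): 1000 + j2000 → |·| = √(1000²+2000²) = √5000000 ≈ 2236.1, ∠ = arctan(2000/1000) ≈ 63.43°
|H| = 100 · 4.02e+06 / 4.4722e+06 ≈ 89.889
Gain = 20 log₁₀(89.889) ≈ 39.07 dB
∠H = 174.20° − 153.37° = 20.83°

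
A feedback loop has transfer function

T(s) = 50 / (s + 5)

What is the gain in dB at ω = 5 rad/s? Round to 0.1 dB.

17.0 dB

Substitute s = j5:
Numerator: 50 = 50 + j0
Denominator: (j5) + 5 = 5 + j5
|N| = √(50² + 0²) ≈ 50, ∠N ≈ 0.00°
|D| = √(5² + 5²) ≈ 7.0711, ∠D ≈ 45.00°
|T| = 50 / 7.0711 ≈ 7.071
Gain = 20 log₁₀(7.071) ≈ 16.99 dB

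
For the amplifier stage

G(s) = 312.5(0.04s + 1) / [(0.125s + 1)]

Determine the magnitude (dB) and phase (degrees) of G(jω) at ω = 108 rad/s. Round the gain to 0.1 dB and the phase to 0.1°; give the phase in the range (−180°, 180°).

At ω = 108 rad/s:
zero (1 + j108·0.04) = 1 + j4.32 → |·| ≈ 4.4342, ∠ ≈ 76.97°
pole (1 + j108·0.125) = 1 + j13.5 → |·| ≈ 13.537, ∠ ≈ 85.76°
|G| = 312.5 · 4.4342 / (13.537) ≈ 102.36
Gain = 20 log₁₀(102.36) ≈ 40.20 dB
∠G = (76.97°) − (85.76°) = -8.79°

40.2 dB, -8.8°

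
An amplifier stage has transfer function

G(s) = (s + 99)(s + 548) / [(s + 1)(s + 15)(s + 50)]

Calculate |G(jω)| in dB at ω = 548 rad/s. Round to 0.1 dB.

At s = jω = j548:
zero (s+99): 99 + j548 → |·| = √(99²+548²) = √310105 ≈ 556.87, ∠ = arctan(548/99) ≈ 79.76°
zero (s+548): 548 + j548 → |·| = √(548²+548²) = √600608 ≈ 774.99, ∠ = arctan(548/548) ≈ 45.00°
pole (s+1): 1 + j548 → |·| = √(1²+548²) = √300305 ≈ 548, ∠ = arctan(548/1) ≈ 89.90°
pole (s+15): 15 + j548 → |·| = √(15²+548²) = √300529 ≈ 548.21, ∠ = arctan(548/15) ≈ 88.43°
pole (s+50): 50 + j548 → |·| = √(50²+548²) = √302804 ≈ 550.28, ∠ = arctan(548/50) ≈ 84.79°
|G| = 1 · 4.3157e+05 / 1.6531e+08 ≈ 0.0026107
Gain = 20 log₁₀(0.0026107) ≈ -51.66 dB

-51.7 dB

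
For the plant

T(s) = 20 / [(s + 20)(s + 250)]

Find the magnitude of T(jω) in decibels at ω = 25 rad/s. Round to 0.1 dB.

-52.1 dB

At s = jω = j25:
pole (s+20): 20 + j25 → |·| = √(20²+25²) = √1025 ≈ 32.016, ∠ = arctan(25/20) ≈ 51.34°
pole (s+250): 250 + j25 → |·| = √(250²+25²) = √63125 ≈ 251.25, ∠ = arctan(25/250) ≈ 5.71°
|T| = 20 / 8044 ≈ 0.0024863
Gain = 20 log₁₀(0.0024863) ≈ -52.09 dB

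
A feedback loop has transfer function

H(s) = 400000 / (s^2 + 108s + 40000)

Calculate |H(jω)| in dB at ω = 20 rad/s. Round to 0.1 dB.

20.1 dB

At s = jω = j20:
quadratic: (j20)² + 108·j20 + 40000 = 39600 + j2160 → |·| ≈ 39659, ∠ ≈ 3.12°
|H| = 400000 / 39659 ≈ 10.086
Gain = 20 log₁₀(10.086) ≈ 20.07 dB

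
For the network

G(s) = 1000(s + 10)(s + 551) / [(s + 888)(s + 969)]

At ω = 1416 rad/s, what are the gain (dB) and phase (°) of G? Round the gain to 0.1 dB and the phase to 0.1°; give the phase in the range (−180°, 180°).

At s = jω = j1416:
zero (s+10): 10 + j1416 → |·| = √(10²+1416²) = √2005156 ≈ 1416, ∠ = arctan(1416/10) ≈ 89.60°
zero (s+551): 551 + j1416 → |·| = √(551²+1416²) = √2308657 ≈ 1519.4, ∠ = arctan(1416/551) ≈ 68.74°
pole (s+888): 888 + j1416 → |·| = √(888²+1416²) = √2793600 ≈ 1671.4, ∠ = arctan(1416/888) ≈ 57.91°
pole (s+969): 969 + j1416 → |·| = √(969²+1416²) = √2944017 ≈ 1715.8, ∠ = arctan(1416/969) ≈ 55.62°
|G| = 1000 · 2.1515e+06 / 2.8678e+06 ≈ 750.23
Gain = 20 log₁₀(750.23) ≈ 57.50 dB
∠G = 158.34° − 113.53° = 44.81°

57.5 dB, 44.8°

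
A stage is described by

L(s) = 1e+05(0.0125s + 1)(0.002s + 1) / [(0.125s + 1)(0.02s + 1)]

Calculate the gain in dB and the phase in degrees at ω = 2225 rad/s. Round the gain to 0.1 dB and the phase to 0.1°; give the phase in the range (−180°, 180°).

At ω = 2225 rad/s:
zero (1 + j2225·0.0125) = 1 + j27.8125 → |·| ≈ 27.83, ∠ ≈ 87.94°
zero (1 + j2225·0.002) = 1 + j4.45 → |·| ≈ 4.561, ∠ ≈ 77.33°
pole (1 + j2225·0.125) = 1 + j278.125 → |·| ≈ 278.13, ∠ ≈ 89.79°
pole (1 + j2225·0.02) = 1 + j44.5 → |·| ≈ 44.511, ∠ ≈ 88.71°
|L| = 1e+05 · 27.83 · 4.561 / (278.13 · 44.511) ≈ 1025.3
Gain = 20 log₁₀(1025.3) ≈ 60.22 dB
∠L = (87.94° + 77.33°) − (89.79° + 88.71°) = -13.23°

60.2 dB, -13.2°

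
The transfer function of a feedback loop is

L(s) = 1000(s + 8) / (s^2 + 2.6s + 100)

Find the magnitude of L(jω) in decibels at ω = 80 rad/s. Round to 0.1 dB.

At s = jω = j80:
zero (s+8): 8 + j80 → |·| = √(8²+80²) = √6464 ≈ 80.399, ∠ = arctan(80/8) ≈ 84.29°
quadratic: (j80)² + 2.6·j80 + 100 = -6300 + j208 → |·| ≈ 6303.4, ∠ ≈ 178.11°
|L| = 1000 · 80.399 / 6303.4 ≈ 12.755
Gain = 20 log₁₀(12.755) ≈ 22.11 dB

22.1 dB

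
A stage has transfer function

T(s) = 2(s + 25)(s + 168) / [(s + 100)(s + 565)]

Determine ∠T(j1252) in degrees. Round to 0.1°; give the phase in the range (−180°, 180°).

20.1°

At s = jω = j1252:
zero (s+25): 25 + j1252 → |·| = √(25²+1252²) = √1568129 ≈ 1252.2, ∠ = arctan(1252/25) ≈ 88.86°
zero (s+168): 168 + j1252 → |·| = √(168²+1252²) = √1595728 ≈ 1263.2, ∠ = arctan(1252/168) ≈ 82.36°
pole (s+100): 100 + j1252 → |·| = √(100²+1252²) = √1577504 ≈ 1256, ∠ = arctan(1252/100) ≈ 85.43°
pole (s+565): 565 + j1252 → |·| = √(565²+1252²) = √1886729 ≈ 1373.6, ∠ = arctan(1252/565) ≈ 65.71°
∠T = 171.22° − 151.14° = 20.08°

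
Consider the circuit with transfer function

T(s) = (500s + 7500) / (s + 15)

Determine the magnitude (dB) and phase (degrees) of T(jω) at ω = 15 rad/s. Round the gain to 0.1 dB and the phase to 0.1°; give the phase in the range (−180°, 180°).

54.0 dB, 0.0°

Substitute s = j15:
Numerator: 500(j15) + 7500 = 7500 + j7500
Denominator: (j15) + 15 = 15 + j15
|N| = √(7500² + 7500²) ≈ 10607, ∠N ≈ 45.00°
|D| = √(15² + 15²) ≈ 21.213, ∠D ≈ 45.00°
|T| = 10607 / 21.213 ≈ 500.02
Gain = 20 log₁₀(500.02) ≈ 53.98 dB
∠T = 45.00° − 45.00° = 0.00°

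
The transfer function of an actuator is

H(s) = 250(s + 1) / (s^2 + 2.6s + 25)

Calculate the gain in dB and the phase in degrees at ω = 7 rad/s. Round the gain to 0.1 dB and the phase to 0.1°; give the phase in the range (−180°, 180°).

35.4 dB, -61.0°

At s = jω = j7:
zero (s+1): 1 + j7 → |·| = √(1²+7²) = √50 ≈ 7.0711, ∠ = arctan(7/1) ≈ 81.87°
quadratic: (j7)² + 2.6·j7 + 25 = -24 + j18.2 → |·| ≈ 30.12, ∠ ≈ 142.83°
|H| = 250 · 7.0711 / 30.12 ≈ 58.691
Gain = 20 log₁₀(58.691) ≈ 35.37 dB
∠H = 81.87° − 142.83° = -60.96°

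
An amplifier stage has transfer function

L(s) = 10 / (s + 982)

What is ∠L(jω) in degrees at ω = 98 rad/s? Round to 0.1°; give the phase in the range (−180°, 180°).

-5.7°

Substitute s = j98:
Numerator: 10 = 10 + j0
Denominator: (j98) + 982 = 982 + j98
|N| = √(10² + 0²) ≈ 10, ∠N ≈ 0.00°
|D| = √(982² + 98²) ≈ 986.88, ∠D ≈ 5.70°
∠L = 0.00° − 5.70° = -5.70°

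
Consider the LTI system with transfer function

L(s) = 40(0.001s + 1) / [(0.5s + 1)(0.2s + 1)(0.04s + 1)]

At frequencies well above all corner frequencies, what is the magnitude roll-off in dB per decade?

Each pole contributes −20 dB/decade at high frequency; each zero contributes +20 dB/decade.
Net: 1 zero(s) − 3 pole(s) → -40 dB/decade.

-40 dB/decade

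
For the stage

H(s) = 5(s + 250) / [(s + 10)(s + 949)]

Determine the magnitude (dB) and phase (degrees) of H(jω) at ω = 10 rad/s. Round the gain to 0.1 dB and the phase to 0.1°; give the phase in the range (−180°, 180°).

At s = jω = j10:
zero (s+250): 250 + j10 → |·| = √(250²+10²) = √62600 ≈ 250.2, ∠ = arctan(10/250) ≈ 2.29°
pole (s+10): 10 + j10 → |·| = √(10²+10²) = √200 ≈ 14.142, ∠ = arctan(10/10) ≈ 45.00°
pole (s+949): 949 + j10 → |·| = √(949²+10²) = √900701 ≈ 949.05, ∠ = arctan(10/949) ≈ 0.60°
|H| = 5 · 250.2 / 13421 ≈ 0.093212
Gain = 20 log₁₀(0.093212) ≈ -20.61 dB
∠H = 2.29° − 45.60° = -43.31°

-20.6 dB, -43.3°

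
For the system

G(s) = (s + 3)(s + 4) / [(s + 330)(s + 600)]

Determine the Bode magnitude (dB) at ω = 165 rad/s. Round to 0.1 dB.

At s = jω = j165:
zero (s+3): 3 + j165 → |·| = √(3²+165²) = √27234 ≈ 165.03, ∠ = arctan(165/3) ≈ 88.96°
zero (s+4): 4 + j165 → |·| = √(4²+165²) = √27241 ≈ 165.05, ∠ = arctan(165/4) ≈ 88.61°
pole (s+330): 330 + j165 → |·| = √(330²+165²) = √136125 ≈ 368.95, ∠ = arctan(165/330) ≈ 26.57°
pole (s+600): 600 + j165 → |·| = √(600²+165²) = √387225 ≈ 622.27, ∠ = arctan(165/600) ≈ 15.38°
|G| = 1 · 27238 / 2.2959e+05 ≈ 0.11864
Gain = 20 log₁₀(0.11864) ≈ -18.52 dB

-18.5 dB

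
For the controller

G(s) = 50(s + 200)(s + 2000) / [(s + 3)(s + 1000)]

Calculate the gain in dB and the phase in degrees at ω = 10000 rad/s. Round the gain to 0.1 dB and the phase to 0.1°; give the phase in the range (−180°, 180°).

34.1 dB, -6.7°

At s = jω = j10000:
zero (s+200): 200 + j10000 → |·| = √(200²+10000²) = √100040000 ≈ 10002, ∠ = arctan(10000/200) ≈ 88.85°
zero (s+2000): 2000 + j10000 → |·| = √(2000²+10000²) = √104000000 ≈ 10198, ∠ = arctan(10000/2000) ≈ 78.69°
pole (s+3): 3 + j10000 → |·| = √(3²+10000²) = √100000009 ≈ 10000, ∠ = arctan(10000/3) ≈ 89.98°
pole (s+1000): 1000 + j10000 → |·| = √(1000²+10000²) = √101000000 ≈ 10050, ∠ = arctan(10000/1000) ≈ 84.29°
|G| = 50 · 1.02e+08 / 1.005e+08 ≈ 50.746
Gain = 20 log₁₀(50.746) ≈ 34.11 dB
∠G = 167.54° − 174.27° = -6.73°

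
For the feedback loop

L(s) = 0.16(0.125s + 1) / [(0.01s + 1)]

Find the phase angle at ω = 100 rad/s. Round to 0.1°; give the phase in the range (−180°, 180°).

40.4°

At ω = 100 rad/s:
zero (1 + j100·0.125) = 1 + j12.5 → |·| ≈ 12.54, ∠ ≈ 85.43°
pole (1 + j100·0.01) = 1 + j1 → |·| ≈ 1.4142, ∠ ≈ 45.00°
∠L = (85.43°) − (45.00°) = 40.43°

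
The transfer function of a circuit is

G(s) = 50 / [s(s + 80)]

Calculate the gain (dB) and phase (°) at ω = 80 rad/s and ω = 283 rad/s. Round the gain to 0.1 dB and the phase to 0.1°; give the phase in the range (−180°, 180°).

ω = 80: -45.2 dB, -135.0°; ω = 283: -64.4 dB, -164.2°

At s = jω = j80:
pole (s+80): 80 + j80 → |·| = √(80²+80²) = √12800 ≈ 113.14, ∠ = arctan(80/80) ≈ 45.00°
pole at origin: |s| = 80, ∠ = 90.00° (in denominator)
|G| = 50 / 9051.2 ≈ 0.0055241
Gain = 20 log₁₀(0.0055241) ≈ -45.15 dB
∠G = 0.00° − 135.00° = -135.00°

At s = jω = j283:
pole (s+80): 80 + j283 → |·| = √(80²+283²) = √86489 ≈ 294.09, ∠ = arctan(283/80) ≈ 74.22°
pole at origin: |s| = 283, ∠ = 90.00° (in denominator)
|G| = 50 / 83227 ≈ 0.00060077
Gain = 20 log₁₀(0.00060077) ≈ -64.43 dB
∠G = 0.00° − 164.22° = -164.22°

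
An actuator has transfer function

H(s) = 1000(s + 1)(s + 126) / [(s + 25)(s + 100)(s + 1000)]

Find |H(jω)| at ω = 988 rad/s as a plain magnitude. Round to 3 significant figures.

0.713

At s = jω = j988:
zero (s+1): 1 + j988 → |·| = √(1²+988²) = √976145 ≈ 988, ∠ = arctan(988/1) ≈ 89.94°
zero (s+126): 126 + j988 → |·| = √(126²+988²) = √992020 ≈ 996, ∠ = arctan(988/126) ≈ 82.73°
pole (s+25): 25 + j988 → |·| = √(25²+988²) = √976769 ≈ 988.32, ∠ = arctan(988/25) ≈ 88.55°
pole (s+100): 100 + j988 → |·| = √(100²+988²) = √986144 ≈ 993.05, ∠ = arctan(988/100) ≈ 84.22°
pole (s+1000): 1000 + j988 → |·| = √(1000²+988²) = √1976144 ≈ 1405.8, ∠ = arctan(988/1000) ≈ 44.65°
|H| = 1000 · 9.8405e+05 / 1.3797e+09 ≈ 0.71323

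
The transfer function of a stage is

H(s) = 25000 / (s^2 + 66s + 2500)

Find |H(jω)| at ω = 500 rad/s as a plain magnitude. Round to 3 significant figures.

0.100

At s = jω = j500:
quadratic: (j500)² + 66·j500 + 2500 = -247500 + j33000 → |·| ≈ 2.4969e+05, ∠ ≈ 172.41°
|H| = 25000 / 2.4969e+05 ≈ 0.10012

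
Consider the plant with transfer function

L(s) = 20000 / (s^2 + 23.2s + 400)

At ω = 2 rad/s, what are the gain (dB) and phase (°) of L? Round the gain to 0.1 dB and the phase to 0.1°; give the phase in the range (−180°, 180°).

At s = jω = j2:
quadratic: (j2)² + 23.2·j2 + 400 = 396 + j46.4 → |·| ≈ 398.71, ∠ ≈ 6.68°
|L| = 20000 / 398.71 ≈ 50.162
Gain = 20 log₁₀(50.162) ≈ 34.01 dB
∠L = 0.00° − 6.68° = -6.68°

34.0 dB, -6.7°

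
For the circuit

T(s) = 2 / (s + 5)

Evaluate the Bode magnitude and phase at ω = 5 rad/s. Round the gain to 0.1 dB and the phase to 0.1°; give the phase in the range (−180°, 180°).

-11.0 dB, -45.0°

Substitute s = j5:
Numerator: 2 = 2 + j0
Denominator: (j5) + 5 = 5 + j5
|N| = √(2² + 0²) ≈ 2, ∠N ≈ 0.00°
|D| = √(5² + 5²) ≈ 7.0711, ∠D ≈ 45.00°
|T| = 2 / 7.0711 ≈ 0.28284
Gain = 20 log₁₀(0.28284) ≈ -10.97 dB
∠T = 0.00° − 45.00° = -45.00°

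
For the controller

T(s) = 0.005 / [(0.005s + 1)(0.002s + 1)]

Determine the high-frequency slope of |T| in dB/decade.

-40 dB/decade

Each pole contributes −20 dB/decade at high frequency; each zero contributes +20 dB/decade.
Net: 0 zero(s) − 2 pole(s) → -40 dB/decade.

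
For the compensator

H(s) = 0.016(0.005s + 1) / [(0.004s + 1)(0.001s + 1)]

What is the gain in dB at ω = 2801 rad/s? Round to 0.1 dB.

-43.5 dB

At ω = 2801 rad/s:
zero (1 + j2801·0.005) = 1 + j14.005 → |·| ≈ 14.041, ∠ ≈ 85.92°
pole (1 + j2801·0.004) = 1 + j11.204 → |·| ≈ 11.249, ∠ ≈ 84.90°
pole (1 + j2801·0.001) = 1 + j2.801 → |·| ≈ 2.9742, ∠ ≈ 70.35°
|H| = 0.016 · 14.041 / (11.249 · 2.9742) ≈ 0.0067148
Gain = 20 log₁₀(0.0067148) ≈ -43.46 dB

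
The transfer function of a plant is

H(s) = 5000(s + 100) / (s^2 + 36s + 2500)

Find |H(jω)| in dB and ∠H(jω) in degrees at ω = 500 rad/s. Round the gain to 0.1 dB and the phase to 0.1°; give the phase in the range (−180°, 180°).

20.2 dB, -97.2°

At s = jω = j500:
zero (s+100): 100 + j500 → |·| = √(100²+500²) = √260000 ≈ 509.9, ∠ = arctan(500/100) ≈ 78.69°
quadratic: (j500)² + 36·j500 + 2500 = -247500 + j18000 → |·| ≈ 2.4815e+05, ∠ ≈ 175.84°
|H| = 5000 · 509.9 / 2.4815e+05 ≈ 10.274
Gain = 20 log₁₀(10.274) ≈ 20.23 dB
∠H = 78.69° − 175.84° = -97.15°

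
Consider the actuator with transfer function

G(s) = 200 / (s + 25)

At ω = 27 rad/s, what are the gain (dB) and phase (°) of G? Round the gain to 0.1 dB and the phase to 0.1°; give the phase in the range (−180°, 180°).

Substitute s = j27:
Numerator: 200 = 200 + j0
Denominator: (j27) + 25 = 25 + j27
|N| = √(200² + 0²) ≈ 200, ∠N ≈ 0.00°
|D| = √(25² + 27²) ≈ 36.797, ∠D ≈ 47.20°
|G| = 200 / 36.797 ≈ 5.4352
Gain = 20 log₁₀(5.4352) ≈ 14.70 dB
∠G = 0.00° − 47.20° = -47.20°

14.7 dB, -47.2°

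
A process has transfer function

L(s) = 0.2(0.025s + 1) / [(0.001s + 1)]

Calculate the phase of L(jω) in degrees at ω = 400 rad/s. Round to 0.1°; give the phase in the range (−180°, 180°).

62.5°

At ω = 400 rad/s:
zero (1 + j400·0.025) = 1 + j10 → |·| ≈ 10.05, ∠ ≈ 84.29°
pole (1 + j400·0.001) = 1 + j0.4 → |·| ≈ 1.077, ∠ ≈ 21.80°
∠L = (84.29°) − (21.80°) = 62.49°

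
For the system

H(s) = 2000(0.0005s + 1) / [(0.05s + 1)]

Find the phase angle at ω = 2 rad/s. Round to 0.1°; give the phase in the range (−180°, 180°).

-5.7°

At ω = 2 rad/s:
zero (1 + j2·0.0005) = 1 + j0.001 → |·| ≈ 1, ∠ ≈ 0.06°
pole (1 + j2·0.05) = 1 + j0.1 → |·| ≈ 1.005, ∠ ≈ 5.71°
∠H = (0.06°) − (5.71°) = -5.65°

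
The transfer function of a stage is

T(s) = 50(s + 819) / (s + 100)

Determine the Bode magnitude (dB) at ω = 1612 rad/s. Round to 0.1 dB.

35.0 dB

At s = jω = j1612:
zero (s+819): 819 + j1612 → |·| = √(819²+1612²) = √3269305 ≈ 1808.1, ∠ = arctan(1612/819) ≈ 63.07°
pole (s+100): 100 + j1612 → |·| = √(100²+1612²) = √2608544 ≈ 1615.1, ∠ = arctan(1612/100) ≈ 86.45°
|T| = 50 · 1808.1 / 1615.1 ≈ 55.975
Gain = 20 log₁₀(55.975) ≈ 34.96 dB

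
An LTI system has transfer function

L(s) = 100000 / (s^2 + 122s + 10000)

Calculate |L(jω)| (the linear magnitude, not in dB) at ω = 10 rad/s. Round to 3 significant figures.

At s = jω = j10:
quadratic: (j10)² + 122·j10 + 10000 = 9900 + j1220 → |·| ≈ 9974.9, ∠ ≈ 7.03°
|L| = 100000 / 9974.9 ≈ 10.025

10.0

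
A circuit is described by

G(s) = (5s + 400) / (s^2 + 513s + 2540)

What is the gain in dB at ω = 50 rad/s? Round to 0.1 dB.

Substitute s = j50:
Numerator: 5(j50) + 400 = 400 + j250
Denominator: (j50)^2 + 513(j50) + 2540 = 40 + j25650
|N| = √(400² + 250²) ≈ 471.7, ∠N ≈ 32.01°
|D| = √(40² + 25650²) ≈ 25650, ∠D ≈ 89.91°
|G| = 471.7 / 25650 ≈ 0.01839
Gain = 20 log₁₀(0.01839) ≈ -34.71 dB

-34.7 dB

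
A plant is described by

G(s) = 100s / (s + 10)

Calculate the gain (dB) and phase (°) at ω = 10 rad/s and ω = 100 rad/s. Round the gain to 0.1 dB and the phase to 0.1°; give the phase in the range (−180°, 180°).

At s = jω = j10:
zero at origin: s = j10 → |·| = 10, ∠ = 90.00°
pole (s+10): 10 + j10 → |·| = √(10²+10²) = √200 ≈ 14.142, ∠ = arctan(10/10) ≈ 45.00°
|G| = 100 · 10 / 14.142 ≈ 70.711
Gain = 20 log₁₀(70.711) ≈ 36.99 dB
∠G = 90.00° − 45.00° = 45.00°

At s = jω = j100:
zero at origin: s = j100 → |·| = 100, ∠ = 90.00°
pole (s+10): 10 + j100 → |·| = √(10²+100²) = √10100 ≈ 100.5, ∠ = arctan(100/10) ≈ 84.29°
|G| = 100 · 100 / 100.5 ≈ 99.502
Gain = 20 log₁₀(99.502) ≈ 39.96 dB
∠G = 90.00° − 84.29° = 5.71°

ω = 10: 37.0 dB, 45.0°; ω = 100: 40.0 dB, 5.7°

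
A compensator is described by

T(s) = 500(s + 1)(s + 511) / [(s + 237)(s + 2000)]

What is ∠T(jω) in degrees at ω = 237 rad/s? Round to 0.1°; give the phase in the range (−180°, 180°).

62.9°

At s = jω = j237:
zero (s+1): 1 + j237 → |·| = √(1²+237²) = √56170 ≈ 237, ∠ = arctan(237/1) ≈ 89.76°
zero (s+511): 511 + j237 → |·| = √(511²+237²) = √317290 ≈ 563.29, ∠ = arctan(237/511) ≈ 24.88°
pole (s+237): 237 + j237 → |·| = √(237²+237²) = √112338 ≈ 335.17, ∠ = arctan(237/237) ≈ 45.00°
pole (s+2000): 2000 + j237 → |·| = √(2000²+237²) = √4056169 ≈ 2014, ∠ = arctan(237/2000) ≈ 6.76°
∠T = 114.64° − 51.76° = 62.88°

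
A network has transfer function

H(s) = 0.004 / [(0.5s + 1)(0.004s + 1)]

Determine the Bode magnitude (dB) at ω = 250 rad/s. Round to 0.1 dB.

-92.9 dB

At ω = 250 rad/s:
pole (1 + j250·0.5) = 1 + j125 → |·| ≈ 125, ∠ ≈ 89.54°
pole (1 + j250·0.004) = 1 + j1 → |·| ≈ 1.4142, ∠ ≈ 45.00°
|H| = 0.004 · 1 / (125 · 1.4142) ≈ 2.2628e-05
Gain = 20 log₁₀(2.2628e-05) ≈ -92.91 dB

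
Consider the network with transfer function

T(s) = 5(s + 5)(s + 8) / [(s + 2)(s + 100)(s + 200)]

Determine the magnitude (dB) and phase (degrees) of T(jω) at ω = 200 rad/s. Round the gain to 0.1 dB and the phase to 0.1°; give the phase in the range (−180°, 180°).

At s = jω = j200:
zero (s+5): 5 + j200 → |·| = √(5²+200²) = √40025 ≈ 200.06, ∠ = arctan(200/5) ≈ 88.57°
zero (s+8): 8 + j200 → |·| = √(8²+200²) = √40064 ≈ 200.16, ∠ = arctan(200/8) ≈ 87.71°
pole (s+2): 2 + j200 → |·| = √(2²+200²) = √40004 ≈ 200.01, ∠ = arctan(200/2) ≈ 89.43°
pole (s+100): 100 + j200 → |·| = √(100²+200²) = √50000 ≈ 223.61, ∠ = arctan(200/100) ≈ 63.43°
pole (s+200): 200 + j200 → |·| = √(200²+200²) = √80000 ≈ 282.84, ∠ = arctan(200/200) ≈ 45.00°
|T| = 5 · 40044 / 1.265e+07 ≈ 0.015828
Gain = 20 log₁₀(0.015828) ≈ -36.01 dB
∠T = 176.28° − 197.86° = -21.58°

-36.0 dB, -21.6°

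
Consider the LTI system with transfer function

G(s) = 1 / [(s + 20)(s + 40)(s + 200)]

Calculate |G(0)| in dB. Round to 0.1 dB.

G(0) = 1 / (20·40·200) = 6.25e-06
20 log₁₀(6.25e-06) ≈ -104.08 dB

-104.1 dB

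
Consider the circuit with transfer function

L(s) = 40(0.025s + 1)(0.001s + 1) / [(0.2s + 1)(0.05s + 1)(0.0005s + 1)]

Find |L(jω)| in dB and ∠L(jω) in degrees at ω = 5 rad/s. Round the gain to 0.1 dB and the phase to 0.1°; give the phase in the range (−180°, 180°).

At ω = 5 rad/s:
zero (1 + j5·0.025) = 1 + j0.125 → |·| ≈ 1.0078, ∠ ≈ 7.13°
zero (1 + j5·0.001) = 1 + j0.005 → |·| ≈ 1, ∠ ≈ 0.29°
pole (1 + j5·0.2) = 1 + j1 → |·| ≈ 1.4142, ∠ ≈ 45.00°
pole (1 + j5·0.05) = 1 + j0.25 → |·| ≈ 1.0308, ∠ ≈ 14.04°
pole (1 + j5·0.0005) = 1 + j0.0025 → |·| ≈ 1, ∠ ≈ 0.14°
|L| = 40 · 1.0078 · 1 / (1.4142 · 1.0308 · 1) ≈ 27.653
Gain = 20 log₁₀(27.653) ≈ 28.83 dB
∠L = (7.13° + 0.29°) − (45.00° + 14.04° + 0.14°) = -51.76°

28.8 dB, -51.8°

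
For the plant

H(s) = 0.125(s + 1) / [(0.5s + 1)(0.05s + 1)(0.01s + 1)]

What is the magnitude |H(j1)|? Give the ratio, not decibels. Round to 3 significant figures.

0.158

At ω = 1 rad/s:
zero (1 + j1·1) = 1 + j1 → |·| ≈ 1.4142, ∠ ≈ 45.00°
pole (1 + j1·0.5) = 1 + j0.5 → |·| ≈ 1.118, ∠ ≈ 26.57°
pole (1 + j1·0.05) = 1 + j0.05 → |·| ≈ 1.0012, ∠ ≈ 2.86°
pole (1 + j1·0.01) = 1 + j0.01 → |·| ≈ 1, ∠ ≈ 0.57°
|H| = 0.125 · 1.4142 / (1.118 · 1.0012 · 1) ≈ 0.15793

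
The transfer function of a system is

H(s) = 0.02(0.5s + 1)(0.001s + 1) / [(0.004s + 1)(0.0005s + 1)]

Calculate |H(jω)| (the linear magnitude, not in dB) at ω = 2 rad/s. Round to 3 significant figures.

0.0283

At ω = 2 rad/s:
zero (1 + j2·0.5) = 1 + j1 → |·| ≈ 1.4142, ∠ ≈ 45.00°
zero (1 + j2·0.001) = 1 + j0.002 → |·| ≈ 1, ∠ ≈ 0.11°
pole (1 + j2·0.004) = 1 + j0.008 → |·| ≈ 1, ∠ ≈ 0.46°
pole (1 + j2·0.0005) = 1 + j0.001 → |·| ≈ 1, ∠ ≈ 0.06°
|H| = 0.02 · 1.4142 · 1 / (1 · 1) ≈ 0.028284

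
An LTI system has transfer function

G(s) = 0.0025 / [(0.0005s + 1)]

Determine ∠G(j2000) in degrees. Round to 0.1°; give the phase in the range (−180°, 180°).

-45.0°

At ω = 2000 rad/s:
pole (1 + j2000·0.0005) = 1 + j1 → |·| ≈ 1.4142, ∠ ≈ 45.00°
∠G = (0°) − (45.00°) = -45.00°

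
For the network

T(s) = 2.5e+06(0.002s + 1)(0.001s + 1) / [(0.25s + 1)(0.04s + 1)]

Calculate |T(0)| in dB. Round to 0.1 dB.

128.0 dB

T(0) = 2.5e+06 · 1 / 1 = 2.5e+06
20 log₁₀(2.5e+06) ≈ 127.96 dB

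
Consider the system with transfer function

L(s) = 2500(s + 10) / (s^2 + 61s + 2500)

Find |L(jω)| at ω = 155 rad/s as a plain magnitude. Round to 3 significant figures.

16.5

At s = jω = j155:
zero (s+10): 10 + j155 → |·| = √(10²+155²) = √24125 ≈ 155.32, ∠ = arctan(155/10) ≈ 86.31°
quadratic: (j155)² + 61·j155 + 2500 = -21525 + j9455 → |·| ≈ 23510, ∠ ≈ 156.29°
|L| = 2500 · 155.32 / 23510 ≈ 16.516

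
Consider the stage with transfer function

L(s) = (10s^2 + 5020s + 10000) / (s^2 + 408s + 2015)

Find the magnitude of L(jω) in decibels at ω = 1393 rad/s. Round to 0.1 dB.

Substitute s = j1393:
Numerator: 10(j1393)^2 + 5020(j1393) + 10000 = -19394490 + j6992860
Denominator: (j1393)^2 + 408(j1393) + 2015 = -1938434 + j568344
|N| = √(19394490² + 6992860²) ≈ 2.0617e+07, ∠N ≈ 160.17°
|D| = √(1938434² + 568344²) ≈ 2.02e+06, ∠D ≈ 163.66°
|L| = 2.0617e+07 / 2.02e+06 ≈ 10.206
Gain = 20 log₁₀(10.206) ≈ 20.18 dB

20.2 dB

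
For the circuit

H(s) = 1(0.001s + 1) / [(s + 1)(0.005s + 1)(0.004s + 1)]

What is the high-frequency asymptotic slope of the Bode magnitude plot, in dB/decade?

-40 dB/decade

Each pole contributes −20 dB/decade at high frequency; each zero contributes +20 dB/decade.
Net: 1 zero(s) − 3 pole(s) → -40 dB/decade.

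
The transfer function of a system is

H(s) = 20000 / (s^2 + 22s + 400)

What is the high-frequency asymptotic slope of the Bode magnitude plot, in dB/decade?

-40 dB/decade

Each pole contributes −20 dB/decade at high frequency; each zero contributes +20 dB/decade.
Net: 0 zero(s) − 2 pole(s) → -40 dB/decade.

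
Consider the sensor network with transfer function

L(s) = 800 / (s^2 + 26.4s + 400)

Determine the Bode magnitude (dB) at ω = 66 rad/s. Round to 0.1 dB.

-14.7 dB

At s = jω = j66:
quadratic: (j66)² + 26.4·j66 + 400 = -3956 + j1742.4 → |·| ≈ 4322.7, ∠ ≈ 156.23°
|L| = 800 / 4322.7 ≈ 0.18507
Gain = 20 log₁₀(0.18507) ≈ -14.65 dB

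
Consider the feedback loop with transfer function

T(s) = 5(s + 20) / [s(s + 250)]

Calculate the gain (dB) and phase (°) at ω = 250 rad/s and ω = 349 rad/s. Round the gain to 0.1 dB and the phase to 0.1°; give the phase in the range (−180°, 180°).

At s = jω = j250:
zero (s+20): 20 + j250 → |·| = √(20²+250²) = √62900 ≈ 250.8, ∠ = arctan(250/20) ≈ 85.43°
pole (s+250): 250 + j250 → |·| = √(250²+250²) = √125000 ≈ 353.55, ∠ = arctan(250/250) ≈ 45.00°
pole at origin: |s| = 250, ∠ = 90.00° (in denominator)
|T| = 5 · 250.8 / 88388 ≈ 0.014187
Gain = 20 log₁₀(0.014187) ≈ -36.96 dB
∠T = 85.43° − 135.00° = -49.57°

At s = jω = j349:
zero (s+20): 20 + j349 → |·| = √(20²+349²) = √122201 ≈ 349.57, ∠ = arctan(349/20) ≈ 86.72°
pole (s+250): 250 + j349 → |·| = √(250²+349²) = √184301 ≈ 429.3, ∠ = arctan(349/250) ≈ 54.38°
pole at origin: |s| = 349, ∠ = 90.00° (in denominator)
|T| = 5 · 349.57 / 1.4983e+05 ≈ 0.011666
Gain = 20 log₁₀(0.011666) ≈ -38.66 dB
∠T = 86.72° − 144.38° = -57.66°

ω = 250: -37.0 dB, -49.6°; ω = 349: -38.7 dB, -57.7°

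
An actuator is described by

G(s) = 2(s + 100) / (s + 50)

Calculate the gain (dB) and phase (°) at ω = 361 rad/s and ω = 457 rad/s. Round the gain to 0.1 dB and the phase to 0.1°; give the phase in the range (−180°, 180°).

At s = jω = j361:
zero (s+100): 100 + j361 → |·| = √(100²+361²) = √140321 ≈ 374.59, ∠ = arctan(361/100) ≈ 74.52°
pole (s+50): 50 + j361 → |·| = √(50²+361²) = √132821 ≈ 364.45, ∠ = arctan(361/50) ≈ 82.11°
|G| = 2 · 374.59 / 364.45 ≈ 2.0556
Gain = 20 log₁₀(2.0556) ≈ 6.26 dB
∠G = 74.52° − 82.11° = -7.59°

At s = jω = j457:
zero (s+100): 100 + j457 → |·| = √(100²+457²) = √218849 ≈ 467.81, ∠ = arctan(457/100) ≈ 77.66°
pole (s+50): 50 + j457 → |·| = √(50²+457²) = √211349 ≈ 459.73, ∠ = arctan(457/50) ≈ 83.76°
|G| = 2 · 467.81 / 459.73 ≈ 2.0352
Gain = 20 log₁₀(2.0352) ≈ 6.17 dB
∠G = 77.66° − 83.76° = -6.10°

ω = 361: 6.3 dB, -7.6°; ω = 457: 6.2 dB, -6.1°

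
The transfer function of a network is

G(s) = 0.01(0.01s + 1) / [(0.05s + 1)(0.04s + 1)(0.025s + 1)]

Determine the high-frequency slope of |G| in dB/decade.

Each pole contributes −20 dB/decade at high frequency; each zero contributes +20 dB/decade.
Net: 1 zero(s) − 3 pole(s) → -40 dB/decade.

-40 dB/decade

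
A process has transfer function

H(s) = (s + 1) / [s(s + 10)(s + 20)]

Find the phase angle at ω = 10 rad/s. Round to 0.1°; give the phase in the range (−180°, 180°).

-77.3°

At s = jω = j10:
zero (s+1): 1 + j10 → |·| = √(1²+10²) = √101 ≈ 10.05, ∠ = arctan(10/1) ≈ 84.29°
pole (s+10): 10 + j10 → |·| = √(10²+10²) = √200 ≈ 14.142, ∠ = arctan(10/10) ≈ 45.00°
pole (s+20): 20 + j10 → |·| = √(20²+10²) = √500 ≈ 22.361, ∠ = arctan(10/20) ≈ 26.57°
pole at origin: |s| = 10, ∠ = 90.00° (in denominator)
∠H = 84.29° − 161.57° = -77.28°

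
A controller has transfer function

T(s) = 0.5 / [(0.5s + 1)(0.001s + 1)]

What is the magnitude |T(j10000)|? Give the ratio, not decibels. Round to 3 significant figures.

9.95e-06

At ω = 10000 rad/s:
pole (1 + j10000·0.5) = 1 + j5000 → |·| ≈ 5000, ∠ ≈ 89.99°
pole (1 + j10000·0.001) = 1 + j10 → |·| ≈ 10.05, ∠ ≈ 84.29°
|T| = 0.5 · 1 / (5000 · 10.05) ≈ 9.9502e-06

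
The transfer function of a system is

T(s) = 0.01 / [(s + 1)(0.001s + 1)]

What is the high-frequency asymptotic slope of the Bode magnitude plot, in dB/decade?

Each pole contributes −20 dB/decade at high frequency; each zero contributes +20 dB/decade.
Net: 0 zero(s) − 2 pole(s) → -40 dB/decade.

-40 dB/decade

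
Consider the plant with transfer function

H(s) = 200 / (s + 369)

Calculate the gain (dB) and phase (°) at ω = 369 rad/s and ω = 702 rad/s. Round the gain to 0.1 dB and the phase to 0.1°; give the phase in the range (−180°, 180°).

ω = 369: -8.3 dB, -45.0°; ω = 702: -12.0 dB, -62.3°

Substitute s = j369:
Numerator: 200 = 200 + j0
Denominator: (j369) + 369 = 369 + j369
|N| = √(200² + 0²) ≈ 200, ∠N ≈ 0.00°
|D| = √(369² + 369²) ≈ 521.84, ∠D ≈ 45.00°
|H| = 200 / 521.84 ≈ 0.38326
Gain = 20 log₁₀(0.38326) ≈ -8.33 dB
∠H = 0.00° − 45.00° = -45.00°

Substitute s = j702:
Numerator: 200 = 200 + j0
Denominator: (j702) + 369 = 369 + j702
|N| = √(200² + 0²) ≈ 200, ∠N ≈ 0.00°
|D| = √(369² + 702²) ≈ 793.07, ∠D ≈ 62.27°
|H| = 200 / 793.07 ≈ 0.25218
Gain = 20 log₁₀(0.25218) ≈ -11.97 dB
∠H = 0.00° − 62.27° = -62.27°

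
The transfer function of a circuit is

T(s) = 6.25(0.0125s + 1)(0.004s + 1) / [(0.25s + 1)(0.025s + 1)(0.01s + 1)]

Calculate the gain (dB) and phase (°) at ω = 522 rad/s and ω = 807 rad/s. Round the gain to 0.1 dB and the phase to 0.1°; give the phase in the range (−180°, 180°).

At ω = 522 rad/s:
zero (1 + j522·0.0125) = 1 + j6.525 → |·| ≈ 6.6012, ∠ ≈ 81.29°
zero (1 + j522·0.004) = 1 + j2.088 → |·| ≈ 2.3151, ∠ ≈ 64.41°
pole (1 + j522·0.25) = 1 + j130.5 → |·| ≈ 130.5, ∠ ≈ 89.56°
pole (1 + j522·0.025) = 1 + j13.05 → |·| ≈ 13.088, ∠ ≈ 85.62°
pole (1 + j522·0.01) = 1 + j5.22 → |·| ≈ 5.3149, ∠ ≈ 79.16°
|T| = 6.25 · 6.6012 · 2.3151 / (130.5 · 13.088 · 5.3149) ≈ 0.010522
Gain = 20 log₁₀(0.010522) ≈ -39.56 dB
∠T = (81.29° + 64.41°) − (89.56° + 85.62° + 79.16°) = -108.64°

At ω = 807 rad/s:
zero (1 + j807·0.0125) = 1 + j10.0875 → |·| ≈ 10.137, ∠ ≈ 84.34°
zero (1 + j807·0.004) = 1 + j3.228 → |·| ≈ 3.3793, ∠ ≈ 72.79°
pole (1 + j807·0.25) = 1 + j201.75 → |·| ≈ 201.75, ∠ ≈ 89.72°
pole (1 + j807·0.025) = 1 + j20.175 → |·| ≈ 20.2, ∠ ≈ 87.16°
pole (1 + j807·0.01) = 1 + j8.07 → |·| ≈ 8.1317, ∠ ≈ 82.94°
|T| = 6.25 · 10.137 · 3.3793 / (201.75 · 20.2 · 8.1317) ≈ 0.0064606
Gain = 20 log₁₀(0.0064606) ≈ -43.79 dB
∠T = (84.34° + 72.79°) − (89.72° + 87.16° + 82.94°) = -102.69°

ω = 522: -39.6 dB, -108.6°; ω = 807: -43.8 dB, -102.7°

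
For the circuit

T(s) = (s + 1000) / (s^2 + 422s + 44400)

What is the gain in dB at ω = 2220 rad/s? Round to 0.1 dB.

Substitute s = j2220:
Numerator: (j2220) + 1000 = 1000 + j2220
Denominator: (j2220)^2 + 422(j2220) + 44400 = -4884000 + j936840
|N| = √(1000² + 2220²) ≈ 2434.8, ∠N ≈ 65.75°
|D| = √(4884000² + 936840²) ≈ 4.973e+06, ∠D ≈ 169.14°
|T| = 2434.8 / 4.973e+06 ≈ 0.0004896
Gain = 20 log₁₀(0.0004896) ≈ -66.20 dB

-66.2 dB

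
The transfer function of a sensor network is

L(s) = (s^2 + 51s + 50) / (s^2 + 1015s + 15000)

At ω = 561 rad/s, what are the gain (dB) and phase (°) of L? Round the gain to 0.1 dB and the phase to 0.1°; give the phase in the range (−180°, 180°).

Substitute s = j561:
Numerator: (j561)^2 + 51(j561) + 50 = -314671 + j28611
Denominator: (j561)^2 + 1015(j561) + 15000 = -299721 + j569415
|N| = √(314671² + 28611²) ≈ 3.1597e+05, ∠N ≈ 174.80°
|D| = √(299721² + 569415²) ≈ 6.4348e+05, ∠D ≈ 117.76°
|L| = 3.1597e+05 / 6.4348e+05 ≈ 0.49103
Gain = 20 log₁₀(0.49103) ≈ -6.18 dB
∠L = 174.80° − 117.76° = 57.04°

-6.2 dB, 57.0°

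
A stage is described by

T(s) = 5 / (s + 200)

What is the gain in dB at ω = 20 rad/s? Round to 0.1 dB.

-32.1 dB

Substitute s = j20:
Numerator: 5 = 5 + j0
Denominator: (j20) + 200 = 200 + j20
|N| = √(5² + 0²) ≈ 5, ∠N ≈ 0.00°
|D| = √(200² + 20²) ≈ 201, ∠D ≈ 5.71°
|T| = 5 / 201 ≈ 0.024876
Gain = 20 log₁₀(0.024876) ≈ -32.08 dB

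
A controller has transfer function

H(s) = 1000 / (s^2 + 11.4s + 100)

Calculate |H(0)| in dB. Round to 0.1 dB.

20.0 dB

H(0) = 1000 / 100 = 10
20 log₁₀(10) ≈ 20.00 dB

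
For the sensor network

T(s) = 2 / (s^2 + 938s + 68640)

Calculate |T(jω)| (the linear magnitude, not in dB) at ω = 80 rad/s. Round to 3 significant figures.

2.05e-05

Substitute s = j80:
Numerator: 2 = 2 + j0
Denominator: (j80)^2 + 938(j80) + 68640 = 62240 + j75040
|N| = √(2² + 0²) ≈ 2, ∠N ≈ 0.00°
|D| = √(62240² + 75040²) ≈ 97493, ∠D ≈ 50.33°
|T| = 2 / 97493 ≈ 2.0514e-05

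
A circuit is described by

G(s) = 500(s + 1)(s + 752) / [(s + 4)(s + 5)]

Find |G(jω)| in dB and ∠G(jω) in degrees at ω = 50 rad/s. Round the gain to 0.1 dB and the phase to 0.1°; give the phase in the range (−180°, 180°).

At s = jω = j50:
zero (s+1): 1 + j50 → |·| = √(1²+50²) = √2501 ≈ 50.01, ∠ = arctan(50/1) ≈ 88.85°
zero (s+752): 752 + j50 → |·| = √(752²+50²) = √568004 ≈ 753.66, ∠ = arctan(50/752) ≈ 3.80°
pole (s+4): 4 + j50 → |·| = √(4²+50²) = √2516 ≈ 50.16, ∠ = arctan(50/4) ≈ 85.43°
pole (s+5): 5 + j50 → |·| = √(5²+50²) = √2525 ≈ 50.249, ∠ = arctan(50/5) ≈ 84.29°
|G| = 500 · 37691 / 2520.5 ≈ 7476.9
Gain = 20 log₁₀(7476.9) ≈ 77.47 dB
∠G = 92.65° − 169.72° = -77.07°

77.5 dB, -77.1°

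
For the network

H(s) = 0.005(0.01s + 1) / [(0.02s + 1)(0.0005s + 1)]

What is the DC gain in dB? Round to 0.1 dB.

H(0) = 0.005 · 1 / 1 = 0.005
20 log₁₀(0.005) ≈ -46.02 dB

-46.0 dB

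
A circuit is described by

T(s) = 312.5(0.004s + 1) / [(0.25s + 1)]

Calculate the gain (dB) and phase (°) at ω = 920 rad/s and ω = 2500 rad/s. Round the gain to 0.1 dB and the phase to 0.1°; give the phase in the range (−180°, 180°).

ω = 920: 14.3 dB, -15.0°; ω = 2500: 14.0 dB, -5.6°

At ω = 920 rad/s:
zero (1 + j920·0.004) = 1 + j3.68 → |·| ≈ 3.8134, ∠ ≈ 74.80°
pole (1 + j920·0.25) = 1 + j230 → |·| ≈ 230, ∠ ≈ 89.75°
|T| = 312.5 · 3.8134 / (230) ≈ 5.1813
Gain = 20 log₁₀(5.1813) ≈ 14.29 dB
∠T = (74.80°) − (89.75°) = -14.95°

At ω = 2500 rad/s:
zero (1 + j2500·0.004) = 1 + j10 → |·| ≈ 10.05, ∠ ≈ 84.29°
pole (1 + j2500·0.25) = 1 + j625 → |·| ≈ 625, ∠ ≈ 89.91°
|T| = 312.5 · 10.05 / (625) ≈ 5.025
Gain = 20 log₁₀(5.025) ≈ 14.02 dB
∠T = (84.29°) − (89.91°) = -5.62°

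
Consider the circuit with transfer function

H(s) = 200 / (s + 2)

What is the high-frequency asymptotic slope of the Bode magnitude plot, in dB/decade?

-20 dB/decade

Each pole contributes −20 dB/decade at high frequency; each zero contributes +20 dB/decade.
Net: 0 zero(s) − 1 pole(s) → -20 dB/decade.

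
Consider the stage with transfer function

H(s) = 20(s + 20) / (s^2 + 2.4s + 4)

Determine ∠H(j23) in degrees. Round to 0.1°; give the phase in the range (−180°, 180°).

At s = jω = j23:
zero (s+20): 20 + j23 → |·| = √(20²+23²) = √929 ≈ 30.48, ∠ = arctan(23/20) ≈ 48.99°
quadratic: (j23)² + 2.4·j23 + 4 = -525 + j55.2 → |·| ≈ 527.89, ∠ ≈ 174.00°
∠H = 48.99° − 174.00° = -125.01°

-125.0°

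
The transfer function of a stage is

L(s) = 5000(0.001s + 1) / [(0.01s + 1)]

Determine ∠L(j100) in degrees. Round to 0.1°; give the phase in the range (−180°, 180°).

-39.3°

At ω = 100 rad/s:
zero (1 + j100·0.001) = 1 + j0.1 → |·| ≈ 1.005, ∠ ≈ 5.71°
pole (1 + j100·0.01) = 1 + j1 → |·| ≈ 1.4142, ∠ ≈ 45.00°
∠L = (5.71°) − (45.00°) = -39.29°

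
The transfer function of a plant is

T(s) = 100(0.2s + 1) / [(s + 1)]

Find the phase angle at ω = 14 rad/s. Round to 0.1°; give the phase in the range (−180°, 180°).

-15.6°

At ω = 14 rad/s:
zero (1 + j14·0.2) = 1 + j2.8 → |·| ≈ 2.9732, ∠ ≈ 70.35°
pole (1 + j14·1) = 1 + j14 → |·| ≈ 14.036, ∠ ≈ 85.91°
∠T = (70.35°) − (85.91°) = -15.56°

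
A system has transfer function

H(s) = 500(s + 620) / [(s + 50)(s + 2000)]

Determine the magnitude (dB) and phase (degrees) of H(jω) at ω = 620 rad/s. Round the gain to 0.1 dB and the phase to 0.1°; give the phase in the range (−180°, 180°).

At s = jω = j620:
zero (s+620): 620 + j620 → |·| = √(620²+620²) = √768800 ≈ 876.81, ∠ = arctan(620/620) ≈ 45.00°
pole (s+50): 50 + j620 → |·| = √(50²+620²) = √386900 ≈ 622.01, ∠ = arctan(620/50) ≈ 85.39°
pole (s+2000): 2000 + j620 → |·| = √(2000²+620²) = √4384400 ≈ 2093.9, ∠ = arctan(620/2000) ≈ 17.22°
|H| = 500 · 876.81 / 1.3024e+06 ≈ 0.33661
Gain = 20 log₁₀(0.33661) ≈ -9.46 dB
∠H = 45.00° − 102.61° = -57.61°

-9.5 dB, -57.6°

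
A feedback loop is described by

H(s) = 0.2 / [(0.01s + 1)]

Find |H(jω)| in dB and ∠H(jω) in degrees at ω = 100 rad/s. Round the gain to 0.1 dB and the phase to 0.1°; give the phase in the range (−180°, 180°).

At ω = 100 rad/s:
pole (1 + j100·0.01) = 1 + j1 → |·| ≈ 1.4142, ∠ ≈ 45.00°
|H| = 0.2 · 1 / (1.4142) ≈ 0.14142
Gain = 20 log₁₀(0.14142) ≈ -16.99 dB
∠H = (0°) − (45.00°) = -45.00°

-17.0 dB, -45.0°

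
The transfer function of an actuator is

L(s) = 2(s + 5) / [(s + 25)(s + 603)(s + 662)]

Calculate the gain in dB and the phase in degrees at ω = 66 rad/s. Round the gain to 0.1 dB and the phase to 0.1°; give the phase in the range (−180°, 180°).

At s = jω = j66:
zero (s+5): 5 + j66 → |·| = √(5²+66²) = √4381 ≈ 66.189, ∠ = arctan(66/5) ≈ 85.67°
pole (s+25): 25 + j66 → |·| = √(25²+66²) = √4981 ≈ 70.576, ∠ = arctan(66/25) ≈ 69.25°
pole (s+603): 603 + j66 → |·| = √(603²+66²) = √367965 ≈ 606.6, ∠ = arctan(66/603) ≈ 6.25°
pole (s+662): 662 + j66 → |·| = √(662²+66²) = √442600 ≈ 665.28, ∠ = arctan(66/662) ≈ 5.69°
|L| = 2 · 66.189 / 2.8482e+07 ≈ 4.6478e-06
Gain = 20 log₁₀(4.6478e-06) ≈ -106.66 dB
∠L = 85.67° − 81.19° = 4.48°

-106.7 dB, 4.5°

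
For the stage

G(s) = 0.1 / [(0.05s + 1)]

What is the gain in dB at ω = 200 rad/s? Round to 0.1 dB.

-40.0 dB

At ω = 200 rad/s:
pole (1 + j200·0.05) = 1 + j10 → |·| ≈ 10.05, ∠ ≈ 84.29°
|G| = 0.1 · 1 / (10.05) ≈ 0.0099502
Gain = 20 log₁₀(0.0099502) ≈ -40.04 dB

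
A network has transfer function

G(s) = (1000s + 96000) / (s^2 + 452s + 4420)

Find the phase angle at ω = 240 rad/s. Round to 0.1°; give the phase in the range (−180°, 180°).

Substitute s = j240:
Numerator: 1000(j240) + 96000 = 96000 + j240000
Denominator: (j240)^2 + 452(j240) + 4420 = -53180 + j108480
|N| = √(96000² + 240000²) ≈ 2.5849e+05, ∠N ≈ 68.20°
|D| = √(53180² + 108480²) ≈ 1.2081e+05, ∠D ≈ 116.12°
∠G = 68.20° − 116.12° = -47.92°

-47.9°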